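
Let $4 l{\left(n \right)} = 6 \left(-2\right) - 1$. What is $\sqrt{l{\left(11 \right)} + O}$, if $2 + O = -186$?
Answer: $\frac{3 i \sqrt{85}}{2} \approx 13.829 i$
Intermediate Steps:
$O = -188$ ($O = -2 - 186 = -188$)
$l{\left(n \right)} = - \frac{13}{4}$ ($l{\left(n \right)} = \frac{6 \left(-2\right) - 1}{4} = \frac{-12 - 1}{4} = \frac{1}{4} \left(-13\right) = - \frac{13}{4}$)
$\sqrt{l{\left(11 \right)} + O} = \sqrt{- \frac{13}{4} - 188} = \sqrt{- \frac{765}{4}} = \frac{3 i \sqrt{85}}{2}$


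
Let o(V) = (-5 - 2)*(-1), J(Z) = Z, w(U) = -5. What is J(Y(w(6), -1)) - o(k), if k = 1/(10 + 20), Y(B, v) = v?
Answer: -8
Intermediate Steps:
k = 1/30 ≈ 0.033333
o(V) = 7 (o(V) = -7*(-1) = 7)
J(Y(w(6), -1)) - o(k) = -1 - 1*7 = -1 - 7 = -8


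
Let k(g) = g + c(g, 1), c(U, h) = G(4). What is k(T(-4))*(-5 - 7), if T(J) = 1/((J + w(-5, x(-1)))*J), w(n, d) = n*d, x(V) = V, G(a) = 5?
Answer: -57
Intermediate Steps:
c(U, h) = 5
w(n, d) = d*n
T(J) = 1/(J*(5 + J)) (T(J) = 1/((J - 1*(-5))*J) = 1/((J + 5)*J) = 1/((5 + J)*J) = 1/(J*(5 + J)))
k(g) = 5 + g (k(g) = g + 5 = 5 + g)
k(T(-4))*(-5 - 7) = (5 + 1/((-4)*(5 - 4)))*(-5 - 7) = (5 - 1/4/1)*(-12) = (5 - 1/4*1)*(-12) = (5 - 1/4)*(-12) = (19/4)*(-12) = -57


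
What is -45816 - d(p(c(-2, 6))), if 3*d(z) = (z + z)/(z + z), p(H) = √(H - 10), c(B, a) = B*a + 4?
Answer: -137449/3 ≈ -45816.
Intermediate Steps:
c(B, a) = 4 + B*a
p(H) = √(-10 + H)
d(z) = ⅓ (d(z) = ((z + z)/(z + z))/3 = ((2*z)/((2*z)))/3 = ((2*z)*(1/(2*z)))/3 = (⅓)*1 = ⅓)
-45816 - d(p(c(-2, 6))) = -45816 - 1*⅓ = -45816 - ⅓ = -137449/3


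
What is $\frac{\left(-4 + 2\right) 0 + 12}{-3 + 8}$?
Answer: $\frac{12}{5} \approx 2.4$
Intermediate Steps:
$\frac{\left(-4 + 2\right) 0 + 12}{-3 + 8} = \frac{\left(-2\right) 0 + 12}{5} = \frac{0 + 12}{5} = \frac{1}{5} \cdot 12 = \frac{12}{5}$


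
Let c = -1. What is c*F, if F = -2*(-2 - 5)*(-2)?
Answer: 28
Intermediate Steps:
F = -28 (F = -2*(-7)*(-2) = 14*(-2) = -28)
c*F = -1*(-28) = 28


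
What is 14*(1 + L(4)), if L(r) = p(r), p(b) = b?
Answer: 70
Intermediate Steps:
L(r) = r
14*(1 + L(4)) = 14*(1 + 4) = 14*5 = 70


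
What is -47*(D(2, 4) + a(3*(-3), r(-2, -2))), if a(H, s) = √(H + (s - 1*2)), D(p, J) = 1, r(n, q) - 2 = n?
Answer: -47 - 47*I*√11 ≈ -47.0 - 155.88*I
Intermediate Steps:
r(n, q) = 2 + n
a(H, s) = √(-2 + H + s) (a(H, s) = √(H + (s - 2)) = √(H + (-2 + s)) = √(-2 + H + s))
-47*(D(2, 4) + a(3*(-3), r(-2, -2))) = -47*(1 + √(-2 + 3*(-3) + (2 - 2))) = -47*(1 + √(-2 - 9 + 0)) = -47*(1 + √(-11)) = -47*(1 + I*√11) = -47 - 47*I*√11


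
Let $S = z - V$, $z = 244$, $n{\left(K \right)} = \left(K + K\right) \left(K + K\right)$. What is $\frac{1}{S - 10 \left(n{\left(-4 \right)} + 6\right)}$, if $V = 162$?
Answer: $- \frac{1}{618} \approx -0.0016181$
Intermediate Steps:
$n{\left(K \right)} = 4 K^{2}$ ($n{\left(K \right)} = 2 K 2 K = 4 K^{2}$)
$S = 82$ ($S = 244 - 162 = 82$)
$\frac{1}{S - 10 \left(n{\left(-4 \right)} + 6\right)} = \frac{1}{82 - 10 \left(4 \left(-4\right)^{2} + 6\right)} = \frac{1}{82 - 10 \left(4 \cdot 16 + 6\right)} = \frac{1}{82 - 10 \left(64 + 6\right)} = \frac{1}{82 - 700} = \frac{1}{-618} = - \frac{1}{618}$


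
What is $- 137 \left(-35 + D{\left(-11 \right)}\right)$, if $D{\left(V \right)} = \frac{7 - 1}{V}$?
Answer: $\frac{53567}{11} \approx 4869.7$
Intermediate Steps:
$D{\left(V \right)} = \frac{6}{V}$
$- 137 \left(-35 + D{\left(-11 \right)}\right) = - 137 \left(-35 + \frac{6}{-11}\right) = - 137 \left(-35 + 6 \left(- \frac{1}{11}\right)\right) = - 137 \left(-35 - \frac{6}{11}\right) = \left(-137\right) \left(- \frac{391}{11}\right) = \frac{53567}{11}$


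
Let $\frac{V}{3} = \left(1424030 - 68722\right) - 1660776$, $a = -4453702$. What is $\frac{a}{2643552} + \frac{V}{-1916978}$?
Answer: $- \frac{1528771781387}{1266907756464} \approx -1.2067$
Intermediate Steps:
$V = -916404$ ($V = 3 \left(\left(1424030 - 68722\right) - 1660776\right) = 3 \left(1355308 - 1660776\right) = 3 \left(-305468\right) = -916404$)
$\frac{a}{2643552} + \frac{V}{-1916978} = - \frac{4453702}{2643552} - \frac{916404}{-1916978} = \left(-4453702\right) \frac{1}{2643552} - - \frac{458202}{958489} = - \frac{2226851}{1321776} + \frac{458202}{958489} = - \frac{1528771781387}{1266907756464}$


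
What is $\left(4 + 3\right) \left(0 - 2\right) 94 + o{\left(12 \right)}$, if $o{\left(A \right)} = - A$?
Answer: $-1328$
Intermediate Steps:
$\left(4 + 3\right) \left(0 - 2\right) 94 + o{\left(12 \right)} = \left(4 + 3\right) \left(0 - 2\right) 94 - 12 = 7 \left(-2\right) 94 - 12 = \left(-14\right) 94 - 12 = -1316 - 12 = -1328$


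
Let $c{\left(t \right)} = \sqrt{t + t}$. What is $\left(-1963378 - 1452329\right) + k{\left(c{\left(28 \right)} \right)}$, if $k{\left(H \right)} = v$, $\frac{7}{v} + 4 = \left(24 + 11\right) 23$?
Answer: $- \frac{2735981300}{801} \approx -3.4157 \cdot 10^{6}$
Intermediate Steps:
$v = \frac{7}{801}$ ($v = \frac{7}{-4 + \left(24 + 11\right) 23} = \frac{7}{-4 + 35 \cdot 23} = \frac{7}{-4 + 805} = \frac{7}{801} \approx 0.0087391$)
$c{\left(t \right)} = \sqrt{2} \sqrt{t}$ ($c{\left(t \right)} = \sqrt{2 t} = \sqrt{2} \sqrt{t}$)
$k{\left(H \right)} = \frac{7}{801}$
$\left(-1963378 - 1452329\right) + k{\left(c{\left(28 \right)} \right)} = \left(-1963378 - 1452329\right) + \frac{7}{801} = -3415707 + \frac{7}{801} = - \frac{2735981300}{801}$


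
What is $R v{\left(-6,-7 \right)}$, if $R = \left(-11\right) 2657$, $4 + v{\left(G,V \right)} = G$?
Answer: $292270$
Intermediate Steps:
$v{\left(G,V \right)} = -4 + G$
$R = -29227$
$R v{\left(-6,-7 \right)} = - 29227 \left(-4 - 6\right) = \left(-29227\right) \left(-10\right) = 292270$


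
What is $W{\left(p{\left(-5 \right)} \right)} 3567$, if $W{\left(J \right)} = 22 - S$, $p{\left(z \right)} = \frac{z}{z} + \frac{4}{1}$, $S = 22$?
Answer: $0$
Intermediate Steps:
$p{\left(z \right)} = 5$ ($p{\left(z \right)} = 1 + 4 \cdot 1 = 1 + 4 = 5$)
$W{\left(J \right)} = 0$ ($W{\left(J \right)} = 22 - 22 = 0$)
$W{\left(p{\left(-5 \right)} \right)} 3567 = 0 \cdot 3567 = 0$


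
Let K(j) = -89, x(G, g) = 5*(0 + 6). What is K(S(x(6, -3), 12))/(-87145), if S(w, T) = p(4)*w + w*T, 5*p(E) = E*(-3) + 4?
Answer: 89/87145 ≈ 0.0010213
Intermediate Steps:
p(E) = ⅘ - 3*E/5 (p(E) = (E*(-3) + 4)/5 = (-3*E + 4)/5 = (4 - 3*E)/5 = ⅘ - 3*E/5)
x(G, g) = 30 (x(G, g) = 5*6 = 30)
S(w, T) = -8*w/5 + T*w (S(w, T) = (⅘ - ⅗*4)*w + w*T = (⅘ - 12/5)*w + T*w = -8*w/5 + T*w)
K(S(x(6, -3), 12))/(-87145) = -89/(-87145) = -89*(-1/87145) = 89/87145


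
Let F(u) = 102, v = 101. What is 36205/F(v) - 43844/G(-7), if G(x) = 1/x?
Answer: 31340821/102 ≈ 3.0726e+5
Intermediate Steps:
36205/F(v) - 43844/G(-7) = 36205/102 - 43844/(1/(-7)) = 36205*(1/102) - 43844/(-⅐) = 36205/102 - 43844*(-7) = 36205/102 + 306908 = 31340821/102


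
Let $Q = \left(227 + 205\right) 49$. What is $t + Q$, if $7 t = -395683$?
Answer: $- \frac{247507}{7} \approx -35358.0$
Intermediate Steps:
$t = - \frac{395683}{7}$ ($t = \frac{1}{7} \left(-395683\right) = - \frac{395683}{7} \approx -56526.0$)
$Q = 21168$ ($Q = 432 \cdot 49 = 21168$)
$t + Q = - \frac{395683}{7} + 21168 = - \frac{247507}{7}$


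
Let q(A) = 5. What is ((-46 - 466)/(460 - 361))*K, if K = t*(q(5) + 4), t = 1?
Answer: -512/11 ≈ -46.545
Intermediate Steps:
K = 9 (K = 1*(5 + 4) = 1*9 = 9)
((-46 - 466)/(460 - 361))*K = ((-46 - 466)/(460 - 361))*9 = -512/99*9 = -512/11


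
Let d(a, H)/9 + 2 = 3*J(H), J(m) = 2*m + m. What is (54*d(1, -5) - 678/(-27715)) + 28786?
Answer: 164738638/27715 ≈ 5944.0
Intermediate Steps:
J(m) = 3*m
d(a, H) = -18 + 81*H (d(a, H) = -18 + 9*(3*(3*H)) = -18 + 9*(9*H) = -18 + 81*H)
(54*d(1, -5) - 678/(-27715)) + 28786 = (54*(-18 + 81*(-5)) - 678/(-27715)) + 28786 = (54*(-18 - 405) - 678*(-1/27715)) + 28786 = (54*(-423) + 678/27715) + 28786 = (-22842 + 678/27715) + 28786 = -633065352/27715 + 28786 = 164738638/27715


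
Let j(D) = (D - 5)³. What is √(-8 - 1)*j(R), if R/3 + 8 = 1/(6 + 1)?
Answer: -24000000*I/343 ≈ -69971.0*I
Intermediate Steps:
R = -165/7 (R = -24 + 3/(6 + 1) = -24 + 3/7 = -165/7 ≈ -23.571)
j(D) = (-5 + D)³
√(-8 - 1)*j(R) = √(-8 - 1)*(-5 - 165/7)³ = √(-9)*(-200/7)³ = (3*I)*(-8000000/343) = -24000000*I/343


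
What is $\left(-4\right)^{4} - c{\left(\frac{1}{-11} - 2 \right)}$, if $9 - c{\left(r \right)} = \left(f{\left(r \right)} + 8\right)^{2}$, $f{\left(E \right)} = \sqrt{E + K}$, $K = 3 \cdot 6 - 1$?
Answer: $\frac{3585}{11} + \frac{32 \sqrt{451}}{11} \approx 387.69$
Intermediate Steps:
$K = 17$ ($K = 18 - 1 = 17$)
$f{\left(E \right)} = \sqrt{17 + E}$ ($f{\left(E \right)} = \sqrt{E + 17} = \sqrt{17 + E}$)
$c{\left(r \right)} = 9 - \left(8 + \sqrt{17 + r}\right)^{2}$ ($c{\left(r \right)} = 9 - \left(\sqrt{17 + r} + 8\right)^{2} = 9 - \left(8 + \sqrt{17 + r}\right)^{2}$)
$\left(-4\right)^{4} - c{\left(\frac{1}{-11} - 2 \right)} = \left(-4\right)^{4} - \left(9 - \left(8 + \sqrt{17 - \left(2 - \frac{1}{-11}\right)}\right)^{2}\right) = 256 - \left(9 - \left(8 + \sqrt{17 - \frac{23}{11}}\right)^{2}\right) = 256 - \left(9 - \left(8 + \sqrt{\frac{164}{11}}\right)^{2}\right) = 256 - \left(9 - \left(8 + \frac{2 \sqrt{451}}{11}\right)^{2}\right) = 247 + \left(8 + \frac{2 \sqrt{451}}{11}\right)^{2}$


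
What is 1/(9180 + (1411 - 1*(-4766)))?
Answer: 1/15357 ≈ 6.5117e-5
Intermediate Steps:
1/(9180 + (1411 - 1*(-4766))) = 1/(9180 + (1411 + 4766)) = 1/(9180 + 6177) = 1/15357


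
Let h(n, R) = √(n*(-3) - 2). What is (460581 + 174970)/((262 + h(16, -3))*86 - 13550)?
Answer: 2854259541/40523062 - 136643465*I*√2/40523062 ≈ 70.435 - 4.7687*I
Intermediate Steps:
h(n, R) = √(-2 - 3*n) (h(n, R) = √(-3*n - 2) = √(-2 - 3*n))
(460581 + 174970)/((262 + h(16, -3))*86 - 13550) = (460581 + 174970)/((262 + √(-2 - 3*16))*86 - 13550) = 635551/((262 + √(-2 - 48))*86 - 13550) = 635551/((262 + √(-50))*86 - 13550) = 635551/((262 + 5*I*√2)*86 - 13550) = 635551/((22532 + 430*I*√2) - 13550) = 635551/(8982 + 430*I*√2)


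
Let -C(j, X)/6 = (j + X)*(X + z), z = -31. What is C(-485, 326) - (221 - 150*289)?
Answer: 324559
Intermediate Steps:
C(j, X) = -6*(-31 + X)*(X + j) (C(j, X) = -6*(j + X)*(X - 31) = -6*(X + j)*(-31 + X) = -6*(-31 + X)*(X + j))
C(-485, 326) - (221 - 150*289) = (-6*326**2 + 186*326 + 186*(-485) - 6*326*(-485)) - (221 - 150*289) = (-6*106276 + 60636 - 90210 + 948660) - (221 - 43350) = (-637656 + 60636 - 90210 + 948660) - 1*(-43129) = 281430 + 43129 = 324559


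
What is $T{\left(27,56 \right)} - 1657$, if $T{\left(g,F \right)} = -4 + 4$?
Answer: $-1657$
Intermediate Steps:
$T{\left(g,F \right)} = 0$
$T{\left(27,56 \right)} - 1657 = 0 - 1657 = -1657$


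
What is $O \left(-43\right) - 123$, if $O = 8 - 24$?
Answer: $565$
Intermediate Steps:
$O = -16$
$O \left(-43\right) - 123 = \left(-16\right) \left(-43\right) - 123 = 688 - 123 = 565$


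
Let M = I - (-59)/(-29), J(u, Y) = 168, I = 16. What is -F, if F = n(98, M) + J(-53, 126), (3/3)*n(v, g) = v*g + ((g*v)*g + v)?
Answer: -17449166/841 ≈ -20748.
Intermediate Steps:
M = 405/29 (M = 16 - (-59)/(-29) = 16 - (-59)*(-1)/29 = 16 - 1*59/29 = 16 - 59/29 = 405/29 ≈ 13.966)
n(v, g) = v + g*v + v*g² (n(v, g) = v*g + ((g*v)*g + v) = g*v + (v*g² + v) = g*v + (v + v*g²) = v + g*v + v*g²)
F = 17449166/841 (F = 98*(1 + 405/29 + (405/29)²) + 168 = 98*(1 + 405/29 + 164025/841) + 168 = 98*(176611/841) + 168 = 17307878/841 + 168 = 17449166/841 ≈ 20748.)
-F = -1*17449166/841 = -17449166/841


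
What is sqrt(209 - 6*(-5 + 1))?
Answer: sqrt(233) ≈ 15.264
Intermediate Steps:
sqrt(209 - 6*(-5 + 1)) = sqrt(209 - 6*(-4)) = sqrt(209 + 24) = sqrt(233)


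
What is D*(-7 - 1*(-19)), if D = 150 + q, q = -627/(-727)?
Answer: 1316124/727 ≈ 1810.3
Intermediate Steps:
q = 627/727 (q = -627*(-1/727) = 627/727 ≈ 0.86245)
D = 109677/727 (D = 150 + 627/727 = 109677/727 ≈ 150.86)
D*(-7 - 1*(-19)) = 109677*(-7 - 1*(-19))/727 = 109677*(-7 + 19)/727 = (109677/727)*12 = 1316124/727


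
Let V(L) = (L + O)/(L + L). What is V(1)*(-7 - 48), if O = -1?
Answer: 0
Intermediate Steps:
V(L) = (-1 + L)/(2*L) (V(L) = (L - 1)/(L + L) = (-1 + L)/((2*L)) = (-1 + L)*(1/(2*L)) = (-1 + L)/(2*L))
V(1)*(-7 - 48) = ((½)*(-1 + 1)/1)*(-7 - 48) = ((½)*1*0)*(-55) = 0*(-55) = 0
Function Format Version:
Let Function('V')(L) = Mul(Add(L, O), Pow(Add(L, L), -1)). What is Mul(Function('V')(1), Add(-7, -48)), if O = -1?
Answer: 0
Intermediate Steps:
Function('V')(L) = Mul(Rational(1, 2), Pow(L, -1), Add(-1, L)) (Function('V')(L) = Mul(Add(L, -1), Pow(Add(L, L), -1)) = Mul(Add(-1, L), Pow(Mul(2, L), -1)) = Mul(Add(-1, L), Mul(Rational(1, 2), Pow(L, -1))) = Mul(Rational(1, 2), Pow(L, -1), Add(-1, L)))
Mul(Function('V')(1), Add(-7, -48)) = Mul(Mul(Rational(1, 2), Pow(1, -1), Add(-1, 1)), Add(-7, -48)) = Mul(Mul(Rational(1, 2), 1, 0), -55) = Mul(0, -55) = 0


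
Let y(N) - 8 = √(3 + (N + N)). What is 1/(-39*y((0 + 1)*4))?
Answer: -8/2067 + √11/2067 ≈ -0.0022658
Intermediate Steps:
y(N) = 8 + √(3 + 2*N) (y(N) = 8 + √(3 + (N + N)) = 8 + √(3 + 2*N))
1/(-39*y((0 + 1)*4)) = 1/(-39*(8 + √(3 + 2*((0 + 1)*4)))) = 1/(-39*(8 + √(3 + 2*(1*4)))) = 1/(-39*(8 + √(3 + 2*4))) = 1/(-39*(8 + √(3 + 8))) = 1/(-39*(8 + √11)) = 1/(-312 - 39*√11)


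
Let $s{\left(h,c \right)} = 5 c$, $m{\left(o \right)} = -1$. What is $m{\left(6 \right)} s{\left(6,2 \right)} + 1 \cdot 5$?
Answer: $-5$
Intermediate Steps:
$m{\left(6 \right)} s{\left(6,2 \right)} + 1 \cdot 5 = - 5 \cdot 2 + 1 \cdot 5 = \left(-1\right) 10 + 5 = -10 + 5 = -5$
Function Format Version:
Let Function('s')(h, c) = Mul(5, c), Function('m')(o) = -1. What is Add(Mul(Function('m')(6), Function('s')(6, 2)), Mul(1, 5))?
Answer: -5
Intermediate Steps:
Add(Mul(Function('m')(6), Function('s')(6, 2)), Mul(1, 5)) = Add(Mul(-1, Mul(5, 2)), Mul(1, 5)) = Add(Mul(-1, 10), 5) = Add(-10, 5) = -5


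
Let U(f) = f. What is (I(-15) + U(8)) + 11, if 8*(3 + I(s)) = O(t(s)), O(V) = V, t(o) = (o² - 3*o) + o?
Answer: 383/8 ≈ 47.875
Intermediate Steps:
t(o) = o² - 2*o
I(s) = -3 + s*(-2 + s)/8 (I(s) = -3 + (s*(-2 + s))/8 = -3 + s*(-2 + s)/8)
(I(-15) + U(8)) + 11 = ((-3 + (⅛)*(-15)*(-2 - 15)) + 8) + 11 = ((-3 + (⅛)*(-15)*(-17)) + 8) + 11 = ((-3 + 255/8) + 8) + 11 = (231/8 + 8) + 11 = 295/8 + 11 = 383/8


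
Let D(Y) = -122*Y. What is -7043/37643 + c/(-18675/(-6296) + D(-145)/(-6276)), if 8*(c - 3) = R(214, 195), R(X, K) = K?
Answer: 10169228206406/54846415645 ≈ 185.41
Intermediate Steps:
c = 219/8 (c = 3 + (⅛)*195 = 3 + 195/8 = 219/8 ≈ 27.375)
-7043/37643 + c/(-18675/(-6296) + D(-145)/(-6276)) = -7043/37643 + 219/(8*(-18675/(-6296) - 122*(-145)/(-6276))) = -7043*1/37643 + 219/(8*(-18675*(-1/6296) + 17690*(-1/6276))) = -7043/37643 + 219/(8*(18675/6296 - 8845/3138)) = -7043/37643 + 219/(8*(1457015/9878424)) = -7043/37643 + (219/8)*(9878424/1457015) = -7043/37643 + 270421857/1457015 = 10169228206406/54846415645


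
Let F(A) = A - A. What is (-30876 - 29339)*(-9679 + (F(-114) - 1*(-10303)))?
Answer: -37574160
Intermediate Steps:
F(A) = 0
(-30876 - 29339)*(-9679 + (F(-114) - 1*(-10303))) = (-30876 - 29339)*(-9679 + (0 - 1*(-10303))) = -60215*(-9679 + (0 + 10303)) = -60215*(-9679 + 10303) = -60215*624 = -37574160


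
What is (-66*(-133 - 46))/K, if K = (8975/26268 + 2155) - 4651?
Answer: -310330152/65555953 ≈ -4.7338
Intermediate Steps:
K = -65555953/26268 (K = (8975*(1/26268) + 2155) - 4651 = (8975/26268 + 2155) - 4651 = 56616515/26268 - 4651 = -65555953/26268 ≈ -2495.7)
(-66*(-133 - 46))/K = (-66*(-133 - 46))/(-65555953/26268) = -66*(-179)*(-26268/65555953) = 11814*(-26268/65555953) = -310330152/65555953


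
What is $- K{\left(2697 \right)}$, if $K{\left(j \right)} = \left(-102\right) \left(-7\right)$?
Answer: $-714$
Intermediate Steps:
$K{\left(j \right)} = 714$
$- K{\left(2697 \right)} = \left(-1\right) 714 = -714$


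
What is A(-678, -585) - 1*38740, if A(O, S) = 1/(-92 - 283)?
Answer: -14527501/375 ≈ -38740.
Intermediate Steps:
A(O, S) = -1/375 (A(O, S) = 1/(-375) = -1/375)
A(-678, -585) - 1*38740 = -1/375 - 1*38740 = -1/375 - 38740 = -14527501/375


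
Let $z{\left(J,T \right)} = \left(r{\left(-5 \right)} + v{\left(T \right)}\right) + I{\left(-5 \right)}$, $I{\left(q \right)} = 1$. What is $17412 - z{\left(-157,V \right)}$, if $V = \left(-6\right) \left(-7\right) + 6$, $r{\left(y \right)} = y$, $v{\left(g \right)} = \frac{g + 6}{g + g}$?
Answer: $\frac{278647}{16} \approx 17415.0$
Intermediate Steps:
$v{\left(g \right)} = \frac{6 + g}{2 g}$
$V = 48$ ($V = 42 + 6 = 48$)
$z{\left(J,T \right)} = -4 + \frac{6 + T}{2 T}$ ($z{\left(J,T \right)} = \left(-5 + \frac{6 + T}{2 T}\right) + 1 = -4 + \frac{6 + T}{2 T}$)
$17412 - z{\left(-157,V \right)} = 17412 - \left(- \frac{7}{2} + \frac{3}{48}\right) = 17412 - \left(- \frac{7}{2} + 3 \cdot \frac{1}{48}\right) = 17412 - \left(- \frac{7}{2} + \frac{1}{16}\right) = 17412 - - \frac{55}{16} = 17412 + \frac{55}{16} = \frac{278647}{16}$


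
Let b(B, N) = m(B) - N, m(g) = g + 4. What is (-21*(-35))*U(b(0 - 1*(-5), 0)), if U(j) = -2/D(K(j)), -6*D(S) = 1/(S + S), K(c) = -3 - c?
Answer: -211680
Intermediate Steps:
m(g) = 4 + g
D(S) = -1/(12*S) (D(S) = -1/(6*(S + S)) = -1/(2*S)/6 = -1/(12*S))
b(B, N) = 4 + B - N (b(B, N) = (4 + B) - N = 4 + B - N)
U(j) = -72 - 24*j (U(j) = -(72 + 24*j) = -2*(36 + 12*j) = -72 - 24*j)
(-21*(-35))*U(b(0 - 1*(-5), 0)) = (-21*(-35))*(-72 - 24*(4 + (0 - 1*(-5)) - 1*0)) = 735*(-72 - 24*(4 + (0 + 5) + 0)) = 735*(-72 - 24*(4 + 5 + 0)) = 735*(-72 - 24*9) = 735*(-72 - 216) = 735*(-288) = -211680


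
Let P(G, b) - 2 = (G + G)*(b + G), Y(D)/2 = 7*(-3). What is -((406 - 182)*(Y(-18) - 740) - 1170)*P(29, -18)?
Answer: 112856320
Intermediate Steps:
Y(D) = -42 (Y(D) = 2*(7*(-3)) = 2*(-21) = -42)
P(G, b) = 2 + 2*G*(G + b) (P(G, b) = 2 + (G + G)*(b + G) = 2 + (2*G)*(G + b) = 2 + 2*G*(G + b))
-((406 - 182)*(Y(-18) - 740) - 1170)*P(29, -18) = -((406 - 182)*(-42 - 740) - 1170)*(2 + 2*29² + 2*29*(-18)) = -(224*(-782) - 1170)*(2 + 2*841 - 1044) = -(-175168 - 1170)*(2 + 1682 - 1044) = -(-176338)*640 = -1*(-112856320) = 112856320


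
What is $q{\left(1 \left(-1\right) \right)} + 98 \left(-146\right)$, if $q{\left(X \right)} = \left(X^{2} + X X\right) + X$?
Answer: $-14307$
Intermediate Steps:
$q{\left(X \right)} = X + 2 X^{2}$ ($q{\left(X \right)} = \left(X^{2} + X^{2}\right) + X = 2 X^{2} + X = X + 2 X^{2}$)
$q{\left(1 \left(-1\right) \right)} + 98 \left(-146\right) = 1 \left(-1\right) \left(1 + 2 \cdot 1 \left(-1\right)\right) + 98 \left(-146\right) = - (1 + 2 \left(-1\right)) - 14308 = - (1 - 2) - 14308 = \left(-1\right) \left(-1\right) - 14308 = 1 - 14308 = -14307$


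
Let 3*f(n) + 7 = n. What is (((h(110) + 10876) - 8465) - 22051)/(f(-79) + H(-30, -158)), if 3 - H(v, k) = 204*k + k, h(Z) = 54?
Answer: -58758/97093 ≈ -0.60517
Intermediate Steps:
H(v, k) = 3 - 205*k (H(v, k) = 3 - (204*k + k) = 3 - 205*k)
f(n) = -7/3 + n/3
(((h(110) + 10876) - 8465) - 22051)/(f(-79) + H(-30, -158)) = (((54 + 10876) - 8465) - 22051)/((-7/3 + (⅓)*(-79)) + (3 - 205*(-158))) = ((10930 - 8465) - 22051)/((-7/3 - 79/3) + (3 + 32390)) = (2465 - 22051)/(-86/3 + 32393) = -19586/97093/3 = -19586*3/97093 = -58758/97093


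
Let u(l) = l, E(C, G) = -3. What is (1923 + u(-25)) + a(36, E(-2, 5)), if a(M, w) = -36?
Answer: 1862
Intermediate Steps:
(1923 + u(-25)) + a(36, E(-2, 5)) = (1923 - 25) - 36 = 1898 - 36 = 1862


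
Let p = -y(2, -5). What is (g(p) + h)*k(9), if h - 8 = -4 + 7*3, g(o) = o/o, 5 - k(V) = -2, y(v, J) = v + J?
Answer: 182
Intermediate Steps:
y(v, J) = J + v
k(V) = 7 (k(V) = 5 - 1*(-2) = 5 + 2 = 7)
p = 3 (p = -(-5 + 2) = -1*(-3) = 3)
g(o) = 1
h = 25 (h = 8 + (-4 + 7*3) = 8 + (-4 + 21) = 8 + 17 = 25)
(g(p) + h)*k(9) = (1 + 25)*7 = 26*7 = 182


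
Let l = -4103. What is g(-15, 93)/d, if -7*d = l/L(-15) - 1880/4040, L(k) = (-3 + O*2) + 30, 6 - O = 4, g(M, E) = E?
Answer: 679427/138620 ≈ 4.9014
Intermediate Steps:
O = 2 (O = 6 - 1*4 = 6 - 4 = 2)
L(k) = 31 (L(k) = (-3 + 2*2) + 30 = (-3 + 4) + 30 = 1 + 30 = 31)
d = 415860/21917 (d = -(-4103/31 - 1880/4040)/7 = -(-4103*1/31 - 1880*1/4040)/7 = -(-4103/31 - 47/101)/7 = -1/7*(-415860/3131) = 415860/21917 ≈ 18.974)
g(-15, 93)/d = 93/(415860/21917) = 93*(21917/415860) = 679427/138620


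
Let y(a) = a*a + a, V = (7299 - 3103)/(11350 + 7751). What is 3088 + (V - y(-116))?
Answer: -195819256/19101 ≈ -10252.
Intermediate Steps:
V = 4196/19101 ≈ 0.21967
y(a) = a + a² (y(a) = a² + a = a + a²)
3088 + (V - y(-116)) = 3088 + (4196/19101 - (-116)*(1 - 116)) = 3088 + (4196/19101 - (-116)*(-115)) = 3088 + (4196/19101 - 1*13340) = 3088 + (4196/19101 - 13340) = 3088 - 254803144/19101 = -195819256/19101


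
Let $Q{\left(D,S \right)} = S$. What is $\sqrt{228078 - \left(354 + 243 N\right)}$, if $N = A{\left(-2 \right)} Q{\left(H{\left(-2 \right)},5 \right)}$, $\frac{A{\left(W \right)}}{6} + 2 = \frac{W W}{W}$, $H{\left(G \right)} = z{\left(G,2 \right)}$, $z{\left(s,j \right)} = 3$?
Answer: $2 \sqrt{64221} \approx 506.84$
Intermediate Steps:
$H{\left(G \right)} = 3$
$A{\left(W \right)} = -12 + 6 W$ ($A{\left(W \right)} = -12 + 6 \frac{W W}{W} = -12 + 6 \frac{W^{2}}{W} = -12 + 6 W$)
$N = -120$ ($N = \left(-12 + 6 \left(-2\right)\right) 5 = \left(-12 - 12\right) 5 = \left(-24\right) 5 = -120$)
$\sqrt{228078 - \left(354 + 243 N\right)} = \sqrt{228078 - -28806} = \sqrt{228078 + \left(-354 + 29160\right)} = \sqrt{228078 + 28806} = \sqrt{256884} = 2 \sqrt{64221}$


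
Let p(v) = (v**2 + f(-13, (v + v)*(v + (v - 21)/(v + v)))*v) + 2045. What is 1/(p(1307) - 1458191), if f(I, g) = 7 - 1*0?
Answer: 1/261252 ≈ 3.8277e-6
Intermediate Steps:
f(I, g) = 7 (f(I, g) = 7 + 0 = 7)
p(v) = 2045 + v**2 + 7*v (p(v) = (v**2 + 7*v) + 2045 = 2045 + v**2 + 7*v)
1/(p(1307) - 1458191) = 1/((2045 + 1307**2 + 7*1307) - 1458191) = 1/((2045 + 1708249 + 9149) - 1458191) = 1/(1719443 - 1458191) = 1/261252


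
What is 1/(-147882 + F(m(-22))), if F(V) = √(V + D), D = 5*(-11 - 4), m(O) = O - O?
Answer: -49294/7289695333 - 5*I*√3/21869085999 ≈ -6.7622e-6 - 3.96e-10*I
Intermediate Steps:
m(O) = 0
D = -75 (D = 5*(-15) = -75)
F(V) = √(-75 + V) (F(V) = √(V - 75) = √(-75 + V))
1/(-147882 + F(m(-22))) = 1/(-147882 + √(-75 + 0)) = 1/(-147882 + √(-75)) = 1/(-147882 + 5*I*√3)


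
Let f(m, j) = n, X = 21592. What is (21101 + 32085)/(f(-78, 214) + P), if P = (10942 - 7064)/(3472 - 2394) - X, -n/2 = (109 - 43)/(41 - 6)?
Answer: -20476610/8312987 ≈ -2.4632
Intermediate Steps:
n = -132/35 (n = -2*(109 - 43)/(41 - 6) = -132/35 ≈ -3.7714)
f(m, j) = -132/35
P = -1662307/77 (P = (10942 - 7064)/(3472 - 2394) - 1*21592 = 3878/1078 - 21592 = 3878*(1/1078) - 21592 = 277/77 - 21592 = -1662307/77 ≈ -21588.)
(21101 + 32085)/(f(-78, 214) + P) = (21101 + 32085)/(-132/35 - 1662307/77) = 53186/(-8312987/385) = 53186*(-385/8312987) = -20476610/8312987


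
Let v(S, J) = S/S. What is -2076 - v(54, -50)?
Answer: -2077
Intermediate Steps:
v(S, J) = 1
-2076 - v(54, -50) = -2076 - 1*1 = -2076 - 1 = -2077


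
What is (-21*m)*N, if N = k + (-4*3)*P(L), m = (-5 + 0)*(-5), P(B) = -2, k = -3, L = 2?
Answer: -11025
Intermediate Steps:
m = 25 (m = -5*(-5) = 25)
N = 21 (N = -3 - 4*3*(-2) = -3 - 12*(-2) = -3 + 24 = 21)
(-21*m)*N = -21*25*21 = -525*21 = -11025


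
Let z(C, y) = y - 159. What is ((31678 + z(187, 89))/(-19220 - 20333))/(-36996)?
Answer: 2634/121941899 ≈ 2.1600e-5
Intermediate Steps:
z(C, y) = -159 + y
((31678 + z(187, 89))/(-19220 - 20333))/(-36996) = ((31678 + (-159 + 89))/(-19220 - 20333))/(-36996) = ((31678 - 70)/(-39553))*(-1/36996) = (31608*(-1/39553))*(-1/36996) = -31608/39553*(-1/36996) = 2634/121941899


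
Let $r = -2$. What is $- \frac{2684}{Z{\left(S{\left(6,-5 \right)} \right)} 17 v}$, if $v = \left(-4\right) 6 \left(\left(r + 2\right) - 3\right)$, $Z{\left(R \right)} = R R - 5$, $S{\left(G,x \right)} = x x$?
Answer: $- \frac{671}{189720} \approx -0.0035368$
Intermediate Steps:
$S{\left(G,x \right)} = x^{2}$
$Z{\left(R \right)} = -5 + R^{2}$ ($Z{\left(R \right)} = R^{2} - 5 = -5 + R^{2}$)
$v = 72$ ($v = \left(-4\right) 6 \left(\left(-2 + 2\right) - 3\right) = - 24 \left(0 - 3\right) = \left(-24\right) \left(-3\right) = 72$)
$- \frac{2684}{Z{\left(S{\left(6,-5 \right)} \right)} 17 v} = - \frac{2684}{\left(-5 + \left(\left(-5\right)^{2}\right)^{2}\right) 17 \cdot 72} = - \frac{2684}{\left(-5 + 25^{2}\right) 17 \cdot 72} = - \frac{2684}{\left(-5 + 625\right) 17 \cdot 72} = - \frac{2684}{620 \cdot 17 \cdot 72} = - \frac{2684}{10540 \cdot 72} = - \frac{2684}{758880} = \left(-2684\right) \frac{1}{758880} = - \frac{671}{189720}$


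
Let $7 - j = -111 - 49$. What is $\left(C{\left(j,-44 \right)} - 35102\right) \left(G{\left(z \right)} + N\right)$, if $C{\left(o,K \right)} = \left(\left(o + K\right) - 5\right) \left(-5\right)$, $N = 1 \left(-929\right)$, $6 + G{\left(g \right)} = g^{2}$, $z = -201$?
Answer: $-1408620472$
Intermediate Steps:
$j = 167$ ($j = 7 - \left(-111 - 49\right) = 7 - -160 = 7 + 160 = 167$)
$G{\left(g \right)} = -6 + g^{2}$
$N = -929$
$C{\left(o,K \right)} = 25 - 5 K - 5 o$ ($C{\left(o,K \right)} = \left(\left(K + o\right) - 5\right) \left(-5\right) = \left(-5 + K + o\right) \left(-5\right) = 25 - 5 K - 5 o$)
$\left(C{\left(j,-44 \right)} - 35102\right) \left(G{\left(z \right)} + N\right) = \left(\left(25 - -220 - 835\right) - 35102\right) \left(\left(-6 + \left(-201\right)^{2}\right) - 929\right) = \left(\left(25 + 220 - 835\right) - 35102\right) \left(\left(-6 + 40401\right) - 929\right) = \left(-590 - 35102\right) \left(40395 - 929\right) = \left(-35692\right) 39466 = -1408620472$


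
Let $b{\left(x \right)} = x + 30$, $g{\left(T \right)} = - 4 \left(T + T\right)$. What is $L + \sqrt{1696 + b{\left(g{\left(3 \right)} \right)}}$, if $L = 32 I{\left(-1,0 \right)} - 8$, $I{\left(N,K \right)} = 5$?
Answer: $152 + \sqrt{1702} \approx 193.26$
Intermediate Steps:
$g{\left(T \right)} = - 8 T$ ($g{\left(T \right)} = - 4 \cdot 2 T = - 8 T$)
$b{\left(x \right)} = 30 + x$
$L = 152$ ($L = 32 \cdot 5 - 8 = 160 - 8 = 152$)
$L + \sqrt{1696 + b{\left(g{\left(3 \right)} \right)}} = 152 + \sqrt{1696 + \left(30 - 24\right)} = 152 + \sqrt{1696 + 6} = 152 + \sqrt{1702}$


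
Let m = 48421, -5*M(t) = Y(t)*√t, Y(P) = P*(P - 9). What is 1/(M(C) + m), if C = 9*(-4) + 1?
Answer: 48421/2347913481 + 308*I*√35/2347913481 ≈ 2.0623e-5 + 7.7607e-7*I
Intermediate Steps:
Y(P) = P*(-9 + P)
C = -35 (C = -36 + 1 = -35)
M(t) = -t^(3/2)*(-9 + t)/5 (M(t) = -t*(-9 + t)*√t/5 = -t^(3/2)*(-9 + t)/5)
1/(M(C) + m) = 1/((-35)^(3/2)*(9 - 1*(-35))/5 + 48421) = 1/((-35*I*√35)*(9 + 35)/5 + 48421) = 1/((⅕)*(-35*I*√35)*44 + 48421) = 1/(-308*I*√35 + 48421) = 1/(48421 - 308*I*√35)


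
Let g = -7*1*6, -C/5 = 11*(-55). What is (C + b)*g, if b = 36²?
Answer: -181482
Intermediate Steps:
C = 3025 (C = -55*(-55) = -5*(-605) = 3025)
g = -42 (g = -7*6 = -42)
b = 1296
(C + b)*g = (3025 + 1296)*(-42) = 4321*(-42) = -181482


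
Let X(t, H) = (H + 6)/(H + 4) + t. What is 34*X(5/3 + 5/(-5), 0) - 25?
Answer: 146/3 ≈ 48.667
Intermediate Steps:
X(t, H) = t + (6 + H)/(4 + H) (X(t, H) = (6 + H)/(4 + H) + t = t + (6 + H)/(4 + H))
34*X(5/3 + 5/(-5), 0) - 25 = 34*((6 + 0 + 4*(5/3 + 5/(-5)) + 0*(5/3 + 5/(-5)))/(4 + 0)) - 25 = 34*((6 + 0 + 4*(5*(⅓) + 5*(-⅕)) + 0*(5*(⅓) + 5*(-⅕)))/4) - 25 = 34*((6 + 0 + 4*(5/3 - 1) + 0*(5/3 - 1))/4) - 25 = 34*((6 + 0 + 4*(⅔) + 0*(⅔))/4) - 25 = 34*((6 + 0 + 8/3 + 0)/4) - 25 = 34*((¼)*(26/3)) - 25 = 34*(13/6) - 25 = 221/3 - 25 = 146/3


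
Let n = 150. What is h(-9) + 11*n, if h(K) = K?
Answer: 1641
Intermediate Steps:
h(-9) + 11*n = -9 + 11*150 = -9 + 1650 = 1641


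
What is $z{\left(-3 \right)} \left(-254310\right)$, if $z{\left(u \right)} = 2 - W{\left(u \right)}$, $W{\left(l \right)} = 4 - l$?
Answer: $1271550$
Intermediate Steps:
$z{\left(u \right)} = -2 + u$ ($z{\left(u \right)} = 2 - \left(4 - u\right) = 2 + \left(-4 + u\right) = -2 + u$)
$z{\left(-3 \right)} \left(-254310\right) = \left(-2 - 3\right) \left(-254310\right) = \left(-5\right) \left(-254310\right) = 1271550$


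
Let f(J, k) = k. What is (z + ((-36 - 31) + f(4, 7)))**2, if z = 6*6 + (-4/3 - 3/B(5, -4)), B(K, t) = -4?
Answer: 87025/144 ≈ 604.34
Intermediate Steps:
z = 425/12 (z = 6*6 + (-4/3 - 3/(-4)) = 36 + (-4*1/3 - 3*(-1/4)) = 36 + (-4/3 + 3/4) = 36 - 7/12 = 425/12 ≈ 35.417)
(z + ((-36 - 31) + f(4, 7)))**2 = (425/12 + ((-36 - 31) + 7))**2 = (425/12 + (-67 + 7))**2 = (425/12 - 60)**2 = (-295/12)**2 = 87025/144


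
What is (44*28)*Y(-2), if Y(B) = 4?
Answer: 4928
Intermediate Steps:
(44*28)*Y(-2) = (44*28)*4 = 1232*4 = 4928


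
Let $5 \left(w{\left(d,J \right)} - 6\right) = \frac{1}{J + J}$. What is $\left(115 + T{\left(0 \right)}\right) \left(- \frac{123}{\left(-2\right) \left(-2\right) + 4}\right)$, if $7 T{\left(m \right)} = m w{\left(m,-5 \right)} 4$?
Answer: $- \frac{14145}{8} \approx -1768.1$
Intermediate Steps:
$w{\left(d,J \right)} = 6 + \frac{1}{10 J}$ ($w{\left(d,J \right)} = 6 + \frac{1}{5 \left(J + J\right)} = 6 + \frac{1}{5 \cdot 2 J} = 6 + \frac{\frac{1}{2} \frac{1}{J}}{5} = 6 + \frac{1}{10 J}$)
$T{\left(m \right)} = \frac{598 m}{175}$ ($T{\left(m \right)} = \frac{m \left(6 + \frac{1}{10 \left(-5\right)}\right) 4}{7} = \frac{m \left(6 + \frac{1}{10} \left(- \frac{1}{5}\right)\right) 4}{7} = \frac{m \left(6 - \frac{1}{50}\right) 4}{7} = \frac{m \frac{299}{50} \cdot 4}{7} = \frac{\frac{299 m}{50} \cdot 4}{7} = \frac{\frac{598}{25} m}{7} = \frac{598 m}{175}$)
$\left(115 + T{\left(0 \right)}\right) \left(- \frac{123}{\left(-2\right) \left(-2\right) + 4}\right) = \left(115 + \frac{598}{175} \cdot 0\right) \left(- \frac{123}{\left(-2\right) \left(-2\right) + 4}\right) = \left(115 + 0\right) \left(- \frac{123}{4 + 4}\right) = 115 \left(- \frac{123}{8}\right) = - \frac{14145}{8}$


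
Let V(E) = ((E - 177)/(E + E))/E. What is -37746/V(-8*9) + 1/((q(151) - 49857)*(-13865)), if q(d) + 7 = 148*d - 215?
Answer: 50156829262045523/31912696145 ≈ 1.5717e+6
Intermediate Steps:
q(d) = -222 + 148*d (q(d) = -7 + (148*d - 215) = -7 + (-215 + 148*d) = -222 + 148*d)
V(E) = (-177 + E)/(2*E**2) (V(E) = ((-177 + E)/((2*E)))/E = ((-177 + E)*(1/(2*E)))/E = ((-177 + E)/(2*E))/E = (-177 + E)/(2*E**2))
-37746/V(-8*9) + 1/((q(151) - 49857)*(-13865)) = -37746*10368/(-177 - 8*9) + 1/(((-222 + 148*151) - 49857)*(-13865)) = -37746*10368/(-177 - 72) - 1/13865/((-222 + 22348) - 49857) = -37746/((1/2)*(1/5184)*(-249)) - 1/13865/(22126 - 49857) = -37746/(-83/3456) - 1/13865/(-27731) = -37746*(-3456/83) - 1/27731*(-1/13865) = 130450176/83 + 1/384490315 = 50156829262045523/31912696145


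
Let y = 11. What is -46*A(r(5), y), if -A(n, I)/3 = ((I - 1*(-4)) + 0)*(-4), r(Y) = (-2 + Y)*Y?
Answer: -8280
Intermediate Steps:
r(Y) = Y*(-2 + Y)
A(n, I) = 48 + 12*I (A(n, I) = -3*((I - 1*(-4)) + 0)*(-4) = -3*((I + 4) + 0)*(-4) = -3*((4 + I) + 0)*(-4) = -3*(4 + I)*(-4) = -3*(-16 - 4*I) = 48 + 12*I)
-46*A(r(5), y) = -46*(48 + 12*11) = -46*(48 + 132) = -46*180 = -8280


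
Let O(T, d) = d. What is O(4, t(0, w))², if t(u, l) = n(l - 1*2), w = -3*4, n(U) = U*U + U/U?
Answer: 38809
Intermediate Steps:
n(U) = 1 + U² (n(U) = U² + 1 = 1 + U²)
w = -12 (w = -1*12 = -12)
t(u, l) = 1 + (-2 + l)² (t(u, l) = 1 + (l - 1*2)² = 1 + (l - 2)² = 1 + (-2 + l)²)
O(4, t(0, w))² = (1 + (-2 - 12)²)² = (1 + (-14)²)² = (1 + 196)² = 197² = 38809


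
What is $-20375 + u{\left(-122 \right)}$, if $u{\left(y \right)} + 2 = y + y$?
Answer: $-20621$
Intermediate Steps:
$u{\left(y \right)} = -2 + 2 y$ ($u{\left(y \right)} = -2 + \left(y + y\right) = -2 + 2 y$)
$-20375 + u{\left(-122 \right)} = -20375 + \left(-2 + 2 \left(-122\right)\right) = -20375 - 246 = -20621$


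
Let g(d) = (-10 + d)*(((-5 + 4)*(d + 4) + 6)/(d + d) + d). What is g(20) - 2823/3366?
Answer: 109205/561 ≈ 194.66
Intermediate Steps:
g(d) = (-10 + d)*(d + (2 - d)/(2*d)) (g(d) = (-10 + d)*((-(4 + d) + 6)/((2*d)) + d) = (-10 + d)*((1/(2*d))*((-4 - d) + 6) + d) = (-10 + d)*((1/(2*d))*(2 - d) + d) = (-10 + d)*((2 - d)/(2*d) + d) = (-10 + d)*(d + (2 - d)/(2*d)))
g(20) - 2823/3366 = (6 + 20**2 - 10/20 - 21/2*20) - 2823/3366 = (6 + 400 - 10*1/20 - 210) - 2823/3366 = (6 + 400 - 1/2 - 210) - 1*941/1122 = 391/2 - 941/1122 = 109205/561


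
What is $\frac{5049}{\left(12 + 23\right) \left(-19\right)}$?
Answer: $- \frac{5049}{665} \approx -7.5925$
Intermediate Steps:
$\frac{5049}{\left(12 + 23\right) \left(-19\right)} = \frac{5049}{35 \left(-19\right)} = \frac{5049}{-665} = 5049 \left(- \frac{1}{665}\right) = - \frac{5049}{665}$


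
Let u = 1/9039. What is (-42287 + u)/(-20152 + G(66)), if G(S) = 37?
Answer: 382232192/181819485 ≈ 2.1023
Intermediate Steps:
u = 1/9039 ≈ 0.00011063
(-42287 + u)/(-20152 + G(66)) = (-42287 + 1/9039)/(-20152 + 37) = -382232192/9039/(-20115) = -382232192/9039*(-1/20115) = 382232192/181819485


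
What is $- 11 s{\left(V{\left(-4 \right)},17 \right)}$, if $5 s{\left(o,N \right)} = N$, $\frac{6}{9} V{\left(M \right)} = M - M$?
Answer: $- \frac{187}{5} \approx -37.4$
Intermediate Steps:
$V{\left(M \right)} = 0$ ($V{\left(M \right)} = \frac{3 \left(M - M\right)}{2} = \frac{3}{2} \cdot 0 = 0$)
$s{\left(o,N \right)} = \frac{N}{5}$
$- 11 s{\left(V{\left(-4 \right)},17 \right)} = - 11 \cdot \frac{1}{5} \cdot 17 = \left(-11\right) \frac{17}{5} = - \frac{187}{5}$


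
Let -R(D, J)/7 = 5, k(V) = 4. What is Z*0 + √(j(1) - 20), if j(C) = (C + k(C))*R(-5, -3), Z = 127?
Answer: I*√195 ≈ 13.964*I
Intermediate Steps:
R(D, J) = -35 (R(D, J) = -7*5 = -35)
j(C) = -140 - 35*C (j(C) = (C + 4)*(-35) = (4 + C)*(-35) = -140 - 35*C)
Z*0 + √(j(1) - 20) = 127*0 + √((-140 - 35*1) - 20) = 0 + √((-140 - 35) - 20) = 0 + √(-175 - 20) = 0 + √(-195) = 0 + I*√195 = I*√195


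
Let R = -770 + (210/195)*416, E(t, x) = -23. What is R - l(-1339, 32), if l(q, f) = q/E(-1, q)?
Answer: -8745/23 ≈ -380.22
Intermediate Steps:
l(q, f) = -q/23 (l(q, f) = q/(-23) = q*(-1/23) = -q/23)
R = -322 (R = -770 + (210*(1/195))*416 = -770 + (14/13)*416 = -770 + 448 = -322)
R - l(-1339, 32) = -322 - (-1)*(-1339)/23 = -322 - 1*1339/23 = -322 - 1339/23 = -8745/23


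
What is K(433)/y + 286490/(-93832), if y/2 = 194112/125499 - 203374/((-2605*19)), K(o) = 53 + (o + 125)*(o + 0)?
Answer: 2934043929121952605/137349745359038 ≈ 21362.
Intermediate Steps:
K(o) = 53 + o*(125 + o) (K(o) = 53 + (125 + o)*o = 53 + o*(125 + o))
y = 23420538044/2070524335 (y = 2*(194112/125499 - 203374/((-2605*19))) = 2*(194112*(1/125499) - 203374/(-49495)) = 2*(64704/41833 - 203374*(-1/49495)) = 2*(64704/41833 + 203374/49495) = 2*(11710269022/2070524335) = 23420538044/2070524335 ≈ 11.311)
K(433)/y + 286490/(-93832) = (53 + 433² + 125*433)/(23420538044/2070524335) + 286490/(-93832) = (53 + 187489 + 54125)*(2070524335/23420538044) + 286490*(-1/93832) = 241667*(2070524335/23420538044) - 143245/46916 = 500377404466445/23420538044 - 143245/46916 = 2934043929121952605/137349745359038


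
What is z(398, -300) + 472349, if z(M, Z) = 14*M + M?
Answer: 478319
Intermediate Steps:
z(M, Z) = 15*M
z(398, -300) + 472349 = 15*398 + 472349 = 5970 + 472349 = 478319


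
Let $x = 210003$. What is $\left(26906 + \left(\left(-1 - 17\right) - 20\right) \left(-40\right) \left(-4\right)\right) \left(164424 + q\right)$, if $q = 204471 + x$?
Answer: $12056129748$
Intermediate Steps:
$q = 414474$ ($q = 204471 + 210003 = 414474$)
$\left(26906 + \left(\left(-1 - 17\right) - 20\right) \left(-40\right) \left(-4\right)\right) \left(164424 + q\right) = \left(26906 + \left(\left(-1 - 17\right) - 20\right) \left(-40\right) \left(-4\right)\right) \left(164424 + 414474\right) = \left(26906 + \left(-18 - 20\right) \left(-40\right) \left(-4\right)\right) 578898 = \left(26906 + \left(-38\right) \left(-40\right) \left(-4\right)\right) 578898 = \left(26906 + 1520 \left(-4\right)\right) 578898 = \left(26906 - 6080\right) 578898 = 20826 \cdot 578898 = 12056129748$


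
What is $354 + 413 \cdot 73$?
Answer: $30503$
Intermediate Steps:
$354 + 413 \cdot 73 = 354 + 30149 = 30503$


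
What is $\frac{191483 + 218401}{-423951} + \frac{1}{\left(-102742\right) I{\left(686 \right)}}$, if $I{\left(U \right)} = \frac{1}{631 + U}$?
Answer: $- \frac{14223548465}{14519191214} \approx -0.97964$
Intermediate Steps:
$\frac{191483 + 218401}{-423951} + \frac{1}{\left(-102742\right) I{\left(686 \right)}} = \frac{191483 + 218401}{-423951} + \frac{1}{\left(-102742\right) \frac{1}{631 + 686}} = 409884 \left(- \frac{1}{423951}\right) - \frac{1}{102742 \cdot \frac{1}{1317}} = - \frac{136628}{141317} - \frac{\frac{1}{\frac{1}{1317}}}{102742} = - \frac{136628}{141317} - \frac{1317}{102742} = - \frac{14223548465}{14519191214}$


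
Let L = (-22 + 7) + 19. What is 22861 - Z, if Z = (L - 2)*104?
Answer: 22653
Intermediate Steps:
L = 4 (L = -15 + 19 = 4)
Z = 208 (Z = (4 - 2)*104 = 2*104 = 208)
22861 - Z = 22861 - 1*208 = 22861 - 208 = 22653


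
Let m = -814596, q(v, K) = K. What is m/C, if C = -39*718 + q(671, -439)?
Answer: 814596/28441 ≈ 28.642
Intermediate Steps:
C = -28441 (C = -39*718 - 439 = -28002 - 439 = -28441)
m/C = -814596/(-28441) = -814596*(-1/28441) = 814596/28441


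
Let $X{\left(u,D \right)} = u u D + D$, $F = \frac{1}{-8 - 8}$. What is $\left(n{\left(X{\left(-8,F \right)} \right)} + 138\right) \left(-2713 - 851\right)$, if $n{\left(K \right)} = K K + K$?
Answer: $- \frac{34315083}{64} \approx -5.3617 \cdot 10^{5}$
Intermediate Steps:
$F = - \frac{1}{16}$ ($F = \frac{1}{-16} = - \frac{1}{16} \approx -0.0625$)
$X{\left(u,D \right)} = D + D u^{2}$ ($X{\left(u,D \right)} = u^{2} D + D = D u^{2} + D = D + D u^{2}$)
$n{\left(K \right)} = K + K^{2}$ ($n{\left(K \right)} = K^{2} + K = K + K^{2}$)
$\left(n{\left(X{\left(-8,F \right)} \right)} + 138\right) \left(-2713 - 851\right) = \left(- \frac{1 + \left(-8\right)^{2}}{16} \left(1 - \frac{1 + \left(-8\right)^{2}}{16}\right) + 138\right) \left(-2713 - 851\right) = \left(- \frac{1 + 64}{16} \left(1 - \frac{1 + 64}{16}\right) + 138\right) \left(-3564\right) = \left(\left(- \frac{1}{16}\right) 65 \left(1 - \frac{65}{16}\right) + 138\right) \left(-3564\right) = \left(- \frac{65 \left(1 - \frac{65}{16}\right)}{16} + 138\right) \left(-3564\right) = \left(\left(- \frac{65}{16}\right) \left(- \frac{49}{16}\right) + 138\right) \left(-3564\right) = \left(\frac{3185}{256} + 138\right) \left(-3564\right) = \frac{38513}{256} \left(-3564\right) = - \frac{34315083}{64}$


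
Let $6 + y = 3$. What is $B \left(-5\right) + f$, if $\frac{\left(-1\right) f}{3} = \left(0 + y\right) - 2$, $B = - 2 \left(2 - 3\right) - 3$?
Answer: $20$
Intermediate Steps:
$y = -3$ ($y = -6 + 3 = -3$)
$B = -1$ ($B = - 2 \left(2 - 3\right) - 3 = \left(-2\right) \left(-1\right) - 3 = 2 - 3 = -1$)
$f = 15$ ($f = - 3 \left(\left(0 - 3\right) - 2\right) = - 3 \left(-3 - 2\right) = \left(-3\right) \left(-5\right) = 15$)
$B \left(-5\right) + f = \left(-1\right) \left(-5\right) + 15 = 5 + 15 = 20$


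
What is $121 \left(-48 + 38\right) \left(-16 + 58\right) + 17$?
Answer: $-50803$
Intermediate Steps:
$121 \left(-48 + 38\right) \left(-16 + 58\right) + 17 = 121 \left(\left(-10\right) 42\right) + 17 = 121 \left(-420\right) + 17 = -50820 + 17 = -50803$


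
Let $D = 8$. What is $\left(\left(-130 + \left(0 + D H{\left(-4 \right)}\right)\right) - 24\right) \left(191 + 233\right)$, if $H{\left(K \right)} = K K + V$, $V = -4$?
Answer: $-24592$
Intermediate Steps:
$H{\left(K \right)} = -4 + K^{2}$ ($H{\left(K \right)} = K K - 4 = K^{2} - 4 = -4 + K^{2}$)
$\left(\left(-130 + \left(0 + D H{\left(-4 \right)}\right)\right) - 24\right) \left(191 + 233\right) = \left(\left(-130 + \left(0 + 8 \left(-4 + \left(-4\right)^{2}\right)\right)\right) - 24\right) \left(191 + 233\right) = \left(\left(-130 + \left(0 + 8 \left(-4 + 16\right)\right)\right) - 24\right) 424 = \left(\left(-130 + \left(0 + 8 \cdot 12\right)\right) - 24\right) 424 = \left(\left(-130 + \left(0 + 96\right)\right) - 24\right) 424 = \left(\left(-130 + 96\right) - 24\right) 424 = \left(-34 - 24\right) 424 = \left(-58\right) 424 = -24592$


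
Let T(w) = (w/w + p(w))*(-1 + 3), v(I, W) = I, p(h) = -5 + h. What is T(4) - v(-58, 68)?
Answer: 58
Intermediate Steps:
T(w) = -8 + 2*w (T(w) = (w/w + (-5 + w))*(-1 + 3) = (1 + (-5 + w))*2 = (-4 + w)*2 = -8 + 2*w)
T(4) - v(-58, 68) = (-8 + 2*4) - 1*(-58) = (-8 + 8) + 58 = 0 + 58 = 58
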